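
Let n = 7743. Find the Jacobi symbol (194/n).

Pull out 2: since 7743 ≡ 7 (mod 8), (2/7743) = +1.
Reciprocity: 97 ≡ 1 and 7743 ≡ 3 (mod 4), so (97/7743) = +(7743/97).
Reduce top mod 97: now compute (80/97).
Pull out 2^4: since 97 ≡ 1 (mod 8), (2/97) = +1, so (2/97)^4 = +1.
Reciprocity: 5 ≡ 1 and 97 ≡ 1 (mod 4), so (5/97) = +(97/5).
Reduce top mod 5: now compute (2/5).
Pull out 2: since 5 ≡ 5 (mod 8), (2/5) = -1.
Reached (1/5) = 1. Collecting the sign flips along the way, the symbol is -1.

-1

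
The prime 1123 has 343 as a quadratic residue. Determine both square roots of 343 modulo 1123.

384, 739

Since 1123 ≡ 3 (mod 4), a square root of 343 is 343^((1123+1)/4) = 343^281 mod 1123.
Repeated squaring: 343^2≡857, 343^4≡7, 343^8≡49, 343^16≡155, 343^32≡442, 343^64≡1085, 343^128≡321, 343^256≡848 (mod 1123).
343^281 = 343^(256+16+8+1) ≡ 384 (mod 1123).
Check: 384² = 147456 ≡ 343 (mod 1123). The two roots are 384 and 739.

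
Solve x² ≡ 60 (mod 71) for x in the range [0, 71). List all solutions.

29, 42

Since 71 ≡ 3 (mod 4), a square root of 60 is 60^((71+1)/4) = 60^18 mod 71.
Repeated squaring: 60^2≡50, 60^4≡15, 60^8≡12, 60^16≡2 (mod 71).
60^18 = 60^(16+2) ≡ 29 (mod 71).
Check: 29² = 841 ≡ 60 (mod 71). The two roots are 29 and 42.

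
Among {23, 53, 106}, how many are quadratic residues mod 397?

(23/397) = +1 → QR.
(53/397) = -1 → non-residue.
(106/397) = +1 → QR.
Total quadratic residues among the 3: 2.

2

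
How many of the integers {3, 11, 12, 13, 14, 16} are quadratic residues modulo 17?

2

(3/17) = -1 → non-residue.
(11/17) = -1 → non-residue.
(12/17) = -1 → non-residue.
(13/17) = +1 → QR.
(14/17) = -1 → non-residue.
(16/17) = +1 → QR.
Total quadratic residues among the 6: 2.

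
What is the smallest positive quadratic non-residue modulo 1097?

3

(2/1097) = +1, so 2 is a residue.
(3/1097) = −1, so 3 is the smallest positive non-residue mod 1097.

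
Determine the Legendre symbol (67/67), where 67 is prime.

0

First reduce: 67 ≡ 0 (mod 67).
Top reduces to 0: gcd > 1, so the symbol is 0.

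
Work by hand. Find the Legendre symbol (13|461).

-1

Reciprocity: 13 ≡ 1 and 461 ≡ 1 (mod 4), so (13/461) = +(461/13).
Reduce top mod 13: now compute (6/13).
Pull out 2: since 13 ≡ 5 (mod 8), (2/13) = -1.
Reciprocity: 3 ≡ 3 and 13 ≡ 1 (mod 4), so (3/13) = +(13/3).
Reduce top mod 3: now compute (1/3).
Reached (1/3) = 1. Collecting the sign flips along the way, the symbol is -1.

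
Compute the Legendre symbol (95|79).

Euler's criterion: (95/79) ≡ 16^39 (mod 79).
16^2 ≡ 19 (mod 79)
16^4 ≡ 45 (mod 79)
16^8 ≡ 50 (mod 79)
16^16 ≡ 51 (mod 79)
16^32 ≡ 73 (mod 79)
16^39 = 16^(32+4+2+1) ≡ 1 (mod 79).
Result is 1, so (95/79) = 1.

1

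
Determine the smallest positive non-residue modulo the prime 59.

(2/59) = −1, so 2 is the smallest positive non-residue mod 59.

2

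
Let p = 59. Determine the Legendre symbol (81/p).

1

Euler's criterion: (81/59) ≡ 22^29 (mod 59).
22^2 ≡ 12 (mod 59)
22^4 ≡ 26 (mod 59)
22^8 ≡ 27 (mod 59)
22^16 ≡ 21 (mod 59)
22^29 = 22^(16+8+4+1) ≡ 1 (mod 59).
Result is 1, so (81/59) = 1.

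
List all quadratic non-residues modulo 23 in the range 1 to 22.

Square k = 1,…,11 (k and 23−k give the same square):
1²=1, 2²=4, 3²=9, 4²=16, 5²≡2, 6²≡13, 7²≡3, 8²≡18, 9²≡12, 10²≡8, 11²≡6 (mod 23).
The residues are {1, 2, 3, 4, 6, 8, 9, 12, 13, 16, 18}; the non-residues are the remaining 11 nonzero classes.

5,7,10,11,14,15,17,19,20,21,22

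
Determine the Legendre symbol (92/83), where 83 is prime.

Euler's criterion: (92/83) ≡ 9^41 (mod 83).
9^2 ≡ 81 (mod 83)
9^4 ≡ 4 (mod 83)
9^8 ≡ 16 (mod 83)
9^16 ≡ 7 (mod 83)
9^32 ≡ 49 (mod 83)
9^41 = 9^(32+8+1) ≡ 1 (mod 83).
Result is 1, so (92/83) = 1.

1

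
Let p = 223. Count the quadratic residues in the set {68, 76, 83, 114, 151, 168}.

(68/223) = +1 → QR.
(76/223) = +1 → QR.
(83/223) = +1 → QR.
(114/223) = -1 → non-residue.
(151/223) = -1 → non-residue.
(168/223) = -1 → non-residue.
Total quadratic residues among the 6: 3.

3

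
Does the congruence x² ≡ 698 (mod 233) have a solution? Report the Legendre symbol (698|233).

1

Euler's criterion: (698/233) ≡ 232^116 (mod 233).
232^2 ≡ 1 (mod 233)
232^4 ≡ 1 (mod 233)
232^8 ≡ 1 (mod 233)
232^16 ≡ 1 (mod 233)
232^32 ≡ 1 (mod 233)
232^64 ≡ 1 (mod 233)
232^116 = 232^(64+32+16+4) ≡ 1 (mod 233).
Result is 1, so (698/233) = 1.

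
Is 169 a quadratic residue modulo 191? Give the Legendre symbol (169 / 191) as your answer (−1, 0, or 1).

Reciprocity: 169 ≡ 1 and 191 ≡ 3 (mod 4), so (169/191) = +(191/169).
Reduce top mod 169: now compute (22/169).
Pull out 2: since 169 ≡ 1 (mod 8), (2/169) = +1.
Reciprocity: 11 ≡ 3 and 169 ≡ 1 (mod 4), so (11/169) = +(169/11).
Reduce top mod 11: now compute (4/11).
Pull out 2^2: since 11 ≡ 3 (mod 8), (2/11) = -1, so (2/11)^2 = +1.
Reached (1/11) = 1. Collecting the sign flips along the way, the symbol is +1.

1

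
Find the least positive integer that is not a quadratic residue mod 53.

(2/53) = −1, so 2 is the smallest positive non-residue mod 53.

2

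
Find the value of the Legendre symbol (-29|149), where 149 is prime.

First reduce: -29 ≡ 120 (mod 149).
Pull out 2^3: since 149 ≡ 5 (mod 8), (2/149) = -1, so (2/149)^3 = -1.
Reciprocity: 15 ≡ 3 and 149 ≡ 1 (mod 4), so (15/149) = +(149/15).
Reduce top mod 15: now compute (14/15).
Pull out 2: since 15 ≡ 7 (mod 8), (2/15) = +1.
Reciprocity: 7 ≡ 3 and 15 ≡ 3 (mod 4), so (7/15) = −(15/7).
Reduce top mod 7: now compute (1/7).
Reached (1/7) = 1. Collecting the sign flips along the way, the symbol is +1.

1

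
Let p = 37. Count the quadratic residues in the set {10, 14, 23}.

(10/37) = +1 → QR.
(14/37) = -1 → non-residue.
(23/37) = -1 → non-residue.
Total quadratic residues among the 3: 1.

1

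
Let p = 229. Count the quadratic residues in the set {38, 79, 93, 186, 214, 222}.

2

(38/229) = -1 → non-residue.
(79/229) = -1 → non-residue.
(93/229) = -1 → non-residue.
(186/229) = +1 → QR.
(214/229) = +1 → QR.
(222/229) = -1 → non-residue.
Total quadratic residues among the 6: 2.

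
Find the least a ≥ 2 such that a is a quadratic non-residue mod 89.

3

(2/89) = +1, so 2 is a residue.
(3/89) = −1, so 3 is the smallest positive non-residue mod 89.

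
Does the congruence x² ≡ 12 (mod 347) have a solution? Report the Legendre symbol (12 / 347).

Pull out 2^2: since 347 ≡ 3 (mod 8), (2/347) = -1, so (2/347)^2 = +1.
Reciprocity: 3 ≡ 3 and 347 ≡ 3 (mod 4), so (3/347) = −(347/3).
Reduce top mod 3: now compute (2/3).
Pull out 2: since 3 ≡ 3 (mod 8), (2/3) = -1.
Reached (1/3) = 1. Collecting the sign flips along the way, the symbol is +1.

1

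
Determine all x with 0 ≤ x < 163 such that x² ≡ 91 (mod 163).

Since 163 ≡ 3 (mod 4), a square root of 91 is 91^((163+1)/4) = 91^41 mod 163.
Repeated squaring: 91^2≡131, 91^4≡46, 91^8≡160, 91^16≡9, 91^32≡81 (mod 163).
91^41 = 91^(32+8+1) ≡ 55 (mod 163).
Check: 55² = 3025 ≡ 91 (mod 163). The two roots are 55 and 108.

55, 108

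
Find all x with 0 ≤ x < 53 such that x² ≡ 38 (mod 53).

53 ≡ 1 (mod 4), so we find a root by search.
Trying successive values, 12² = 144 ≡ 38 (mod 53). The other root is 53 − 12 = 41.

12, 41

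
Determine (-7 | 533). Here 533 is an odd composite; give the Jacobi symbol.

First reduce: -7 ≡ 526 (mod 533).
Pull out 2: since 533 ≡ 5 (mod 8), (2/533) = -1.
Reciprocity: 263 ≡ 3 and 533 ≡ 1 (mod 4), so (263/533) = +(533/263).
Reduce top mod 263: now compute (7/263).
Reciprocity: 7 ≡ 3 and 263 ≡ 3 (mod 4), so (7/263) = −(263/7).
Reduce top mod 7: now compute (4/7).
Pull out 2^2: since 7 ≡ 7 (mod 8), (2/7) = +1, so (2/7)^2 = +1.
Reached (1/7) = 1. Collecting the sign flips along the way, the symbol is +1.

1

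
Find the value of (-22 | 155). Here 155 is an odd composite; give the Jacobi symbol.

First reduce: -22 ≡ 133 (mod 155).
Reciprocity: 133 ≡ 1 and 155 ≡ 3 (mod 4), so (133/155) = +(155/133).
Reduce top mod 133: now compute (22/133).
Pull out 2: since 133 ≡ 5 (mod 8), (2/133) = -1.
Reciprocity: 11 ≡ 3 and 133 ≡ 1 (mod 4), so (11/133) = +(133/11).
Reduce top mod 11: now compute (1/11).
Reached (1/11) = 1. Collecting the sign flips along the way, the symbol is -1.

-1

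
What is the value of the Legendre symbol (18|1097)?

1

Pull out 2: since 1097 ≡ 1 (mod 8), (2/1097) = +1.
Reciprocity: 9 ≡ 1 and 1097 ≡ 1 (mod 4), so (9/1097) = +(1097/9).
Reduce top mod 9: now compute (8/9).
Pull out 2^3: since 9 ≡ 1 (mod 8), (2/9) = +1, so (2/9)^3 = +1.
Reached (1/9) = 1. Collecting the sign flips along the way, the symbol is +1.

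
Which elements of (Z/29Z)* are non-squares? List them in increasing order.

2 3 8 10 11 12 14 15 17 18 19 21 26 27

Square k = 1,…,14 (k and 29−k give the same square):
1²=1, 2²=4, 3²=9, 4²=16, 5²=25, 6²≡7, 7²≡20, 8²≡6, 9²≡23, 10²≡13, 11²≡5, 12²≡28, 13²≡24, 14²≡22 (mod 29).
The residues are {1, 4, 5, 6, 7, 9, 13, 16, 20, 22, 23, 24, 25, 28}; the non-residues are the remaining 14 nonzero classes.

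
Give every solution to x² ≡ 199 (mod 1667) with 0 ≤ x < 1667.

Since 1667 ≡ 3 (mod 4), a square root of 199 is 199^((1667+1)/4) = 199^417 mod 1667.
Repeated squaring: 199^2≡1260, 199^4≡616, 199^8≡1047, 199^16≡990, 199^32≡1571, 199^64≡881, 199^128≡1006, 199^256≡167 (mod 1667).
199^417 = 199^(256+128+32+1) ≡ 1566 (mod 1667).
Check: 1566² = 2452356 ≡ 199 (mod 1667). The two roots are 101 and 1566.

101, 1566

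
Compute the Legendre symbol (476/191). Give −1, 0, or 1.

Euler's criterion: (476/191) ≡ 94^95 (mod 191).
94^2 ≡ 50 (mod 191)
94^4 ≡ 17 (mod 191)
94^8 ≡ 98 (mod 191)
94^16 ≡ 54 (mod 191)
94^32 ≡ 51 (mod 191)
94^64 ≡ 118 (mod 191)
94^95 = 94^(64+16+8+4+2+1) ≡ 190 (mod 191).
Result is 190 ≡ −1, so (476/191) = −1.

-1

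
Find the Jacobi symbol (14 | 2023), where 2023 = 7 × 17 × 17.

0

Pull out 2: since 2023 ≡ 7 (mod 8), (2/2023) = +1.
Reciprocity: 7 ≡ 3 and 2023 ≡ 3 (mod 4), so (7/2023) = −(2023/7).
Reduce top mod 7: now compute (0/7).
Top reduces to 0: gcd > 1, so the symbol is 0.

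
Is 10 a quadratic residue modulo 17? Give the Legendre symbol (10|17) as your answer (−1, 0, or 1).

Pull out 2: since 17 ≡ 1 (mod 8), (2/17) = +1.
Reciprocity: 5 ≡ 1 and 17 ≡ 1 (mod 4), so (5/17) = +(17/5).
Reduce top mod 5: now compute (2/5).
Pull out 2: since 5 ≡ 5 (mod 8), (2/5) = -1.
Reached (1/5) = 1. Collecting the sign flips along the way, the symbol is -1.

-1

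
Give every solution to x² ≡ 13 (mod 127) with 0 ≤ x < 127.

34, 93

Since 127 ≡ 3 (mod 4), a square root of 13 is 13^((127+1)/4) = 13^32 mod 127.
Repeated squaring: 13^2≡42, 13^4≡113, 13^8≡69, 13^16≡62, 13^32≡34 (mod 127).
13^32 = 13^(32) ≡ 34 (mod 127).
Check: 34² = 1156 ≡ 13 (mod 127). The two roots are 34 and 93.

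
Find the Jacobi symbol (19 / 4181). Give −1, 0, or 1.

Reciprocity: 19 ≡ 3 and 4181 ≡ 1 (mod 4), so (19/4181) = +(4181/19).
Reduce top mod 19: now compute (1/19).
Reached (1/19) = 1. Collecting the sign flips along the way, the symbol is +1.

1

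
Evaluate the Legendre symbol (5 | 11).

Reciprocity: 5 ≡ 1 and 11 ≡ 3 (mod 4), so (5/11) = +(11/5).
Reduce top mod 5: now compute (1/5).
Reached (1/5) = 1. Collecting the sign flips along the way, the symbol is +1.

1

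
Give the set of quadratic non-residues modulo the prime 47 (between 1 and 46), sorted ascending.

Square k = 1,…,23 (k and 47−k give the same square):
1²=1, 2²=4, 3²=9, 4²=16, 5²=25, 6²=36, 7²≡2, 8²≡17, 9²≡34, 10²≡6, 11²≡27, 12²≡3, 13²≡28, 14²≡8, 15²≡37, 16²≡21, 17²≡7, 18²≡42, 19²≡32, 20²≡24, 21²≡18, 22²≡14, 23²≡12 (mod 47).
The residues are {1, 2, 3, 4, 6, 7, 8, 9, 12, 14, 16, 17, 18, 21, 24, 25, 27, 28, 32, 34, 36, 37, 42}; the non-residues are the remaining 23 nonzero classes.

5,10,11,13,15,19,20,22,23,26,29,30,31,33,35,38,39,40,41,43,44,45,46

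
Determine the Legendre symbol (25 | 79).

Reciprocity: 25 ≡ 1 and 79 ≡ 3 (mod 4), so (25/79) = +(79/25).
Reduce top mod 25: now compute (4/25).
Pull out 2^2: since 25 ≡ 1 (mod 8), (2/25) = +1, so (2/25)^2 = +1.
Reached (1/25) = 1. Collecting the sign flips along the way, the symbol is +1.

1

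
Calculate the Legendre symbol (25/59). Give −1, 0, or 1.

1

Euler's criterion: (25/59) ≡ 25^29 (mod 59).
25^2 ≡ 35 (mod 59)
25^4 ≡ 45 (mod 59)
25^8 ≡ 19 (mod 59)
25^16 ≡ 7 (mod 59)
25^29 = 25^(16+8+4+1) ≡ 1 (mod 59).
Result is 1, so (25/59) = 1.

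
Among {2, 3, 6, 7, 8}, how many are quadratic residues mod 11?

(2/11) = -1 → non-residue.
(3/11) = +1 → QR.
(6/11) = -1 → non-residue.
(7/11) = -1 → non-residue.
(8/11) = -1 → non-residue.
Total quadratic residues among the 5: 1.

1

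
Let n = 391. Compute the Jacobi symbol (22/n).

1

Pull out 2: since 391 ≡ 7 (mod 8), (2/391) = +1.
Reciprocity: 11 ≡ 3 and 391 ≡ 3 (mod 4), so (11/391) = −(391/11).
Reduce top mod 11: now compute (6/11).
Pull out 2: since 11 ≡ 3 (mod 8), (2/11) = -1.
Reciprocity: 3 ≡ 3 and 11 ≡ 3 (mod 4), so (3/11) = −(11/3).
Reduce top mod 3: now compute (2/3).
Pull out 2: since 3 ≡ 3 (mod 8), (2/3) = -1.
Reached (1/3) = 1. Collecting the sign flips along the way, the symbol is +1.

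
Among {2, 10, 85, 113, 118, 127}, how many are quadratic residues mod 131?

(2/131) = -1 → non-residue.
(10/131) = -1 → non-residue.
(85/131) = -1 → non-residue.
(113/131) = +1 → QR.
(118/131) = -1 → non-residue.
(127/131) = -1 → non-residue.
Total quadratic residues among the 6: 1.

1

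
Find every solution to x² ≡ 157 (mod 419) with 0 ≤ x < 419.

24, 395

Since 419 ≡ 3 (mod 4), a square root of 157 is 157^((419+1)/4) = 157^105 mod 419.
Repeated squaring: 157^2≡347, 157^4≡156, 157^8≡34, 157^16≡318, 157^32≡145, 157^64≡75 (mod 419).
157^105 = 157^(64+32+8+1) ≡ 395 (mod 419).
Check: 395² = 156025 ≡ 157 (mod 419). The two roots are 24 and 395.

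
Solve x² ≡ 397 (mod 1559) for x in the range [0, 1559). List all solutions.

Since 1559 ≡ 3 (mod 4), a square root of 397 is 397^((1559+1)/4) = 397^390 mod 1559.
Repeated squaring: 397^2≡150, 397^4≡674, 397^8≡607, 397^16≡525, 397^32≡1241, 397^64≡1348, 397^128≡869, 397^256≡605 (mod 1559).
397^390 = 397^(256+128+4+2) ≡ 675 (mod 1559).
Check: 675² = 455625 ≡ 397 (mod 1559). The two roots are 675 and 884.

675, 884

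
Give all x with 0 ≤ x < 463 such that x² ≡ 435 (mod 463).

141, 322

Since 463 ≡ 3 (mod 4), a square root of 435 is 435^((463+1)/4) = 435^116 mod 463.
Repeated squaring: 435^2≡321, 435^4≡255, 435^8≡205, 435^16≡355, 435^32≡89, 435^64≡50 (mod 463).
435^116 = 435^(64+32+16+4) ≡ 322 (mod 463).
Check: 322² = 103684 ≡ 435 (mod 463). The two roots are 141 and 322.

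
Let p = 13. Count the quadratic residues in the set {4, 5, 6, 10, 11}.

(4/13) = +1 → QR.
(5/13) = -1 → non-residue.
(6/13) = -1 → non-residue.
(10/13) = +1 → QR.
(11/13) = -1 → non-residue.
Total quadratic residues among the 5: 2.

2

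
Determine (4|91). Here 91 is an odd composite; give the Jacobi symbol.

Pull out 2^2: since 91 ≡ 3 (mod 8), (2/91) = -1, so (2/91)^2 = +1.
Reached (1/91) = 1. Collecting the sign flips along the way, the symbol is +1.

1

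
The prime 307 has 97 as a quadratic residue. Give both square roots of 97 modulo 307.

Since 307 ≡ 3 (mod 4), a square root of 97 is 97^((307+1)/4) = 97^77 mod 307.
Repeated squaring: 97^2≡199, 97^4≡305, 97^8≡4, 97^16≡16, 97^32≡256, 97^64≡145 (mod 307).
97^77 = 97^(64+8+4+1) ≡ 149 (mod 307).
Check: 149² = 22201 ≡ 97 (mod 307). The two roots are 149 and 158.

149, 158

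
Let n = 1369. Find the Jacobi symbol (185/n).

Reciprocity: 185 ≡ 1 and 1369 ≡ 1 (mod 4), so (185/1369) = +(1369/185).
Reduce top mod 185: now compute (74/185).
Pull out 2: since 185 ≡ 1 (mod 8), (2/185) = +1.
Reciprocity: 37 ≡ 1 and 185 ≡ 1 (mod 4), so (37/185) = +(185/37).
Reduce top mod 37: now compute (0/37).
Top reduces to 0: gcd > 1, so the symbol is 0.

0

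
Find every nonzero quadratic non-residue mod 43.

2,3,5,7,8,12,18,19,20,22,26,27,28,29,30,32,33,34,37,39,42

Square k = 1,…,21 (k and 43−k give the same square):
1²=1, 2²=4, 3²=9, 4²=16, 5²=25, 6²=36, 7²≡6, 8²≡21, 9²≡38, 10²≡14, 11²≡35, 12²≡15, 13²≡40, 14²≡24, 15²≡10, 16²≡41, 17²≡31, 18²≡23, 19²≡17, 20²≡13, 21²≡11 (mod 43).
The residues are {1, 4, 6, 9, 10, 11, 13, 14, 15, 16, 17, 21, 23, 24, 25, 31, 35, 36, 38, 40, 41}; the non-residues are the remaining 21 nonzero classes.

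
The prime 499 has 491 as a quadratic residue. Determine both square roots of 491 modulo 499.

134, 365

Since 499 ≡ 3 (mod 4), a square root of 491 is 491^((499+1)/4) = 491^125 mod 499.
Repeated squaring: 491^2≡64, 491^4≡104, 491^8≡337, 491^16≡296, 491^32≡291, 491^64≡350 (mod 499).
491^125 = 491^(64+32+16+8+4+1) ≡ 365 (mod 499).
Check: 365² = 133225 ≡ 491 (mod 499). The two roots are 134 and 365.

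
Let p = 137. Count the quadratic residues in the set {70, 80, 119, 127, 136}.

(70/137) = -1 → non-residue.
(80/137) = -1 → non-residue.
(119/137) = +1 → QR.
(127/137) = -1 → non-residue.
(136/137) = +1 → QR.
Total quadratic residues among the 5: 2.

2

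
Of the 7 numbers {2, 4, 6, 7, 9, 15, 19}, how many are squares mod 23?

(2/23) = +1 → QR.
(4/23) = +1 → QR.
(6/23) = +1 → QR.
(7/23) = -1 → non-residue.
(9/23) = +1 → QR.
(15/23) = -1 → non-residue.
(19/23) = -1 → non-residue.
Total quadratic residues among the 7: 4.

4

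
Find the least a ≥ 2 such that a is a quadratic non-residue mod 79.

3

(2/79) = +1, so 2 is a residue.
(3/79) = −1, so 3 is the smallest positive non-residue mod 79.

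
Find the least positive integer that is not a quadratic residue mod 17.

3

(2/17) = +1, so 2 is a residue.
(3/17) = −1, so 3 is the smallest positive non-residue mod 17.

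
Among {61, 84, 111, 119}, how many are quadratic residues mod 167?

(61/167) = +1 → QR.
(84/167) = +1 → QR.
(111/167) = -1 → non-residue.
(119/167) = -1 → non-residue.
Total quadratic residues among the 4: 2.

2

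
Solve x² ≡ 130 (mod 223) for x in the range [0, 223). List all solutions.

Since 223 ≡ 3 (mod 4), a square root of 130 is 130^((223+1)/4) = 130^56 mod 223.
Repeated squaring: 130^2≡175, 130^4≡74, 130^8≡124, 130^16≡212, 130^32≡121 (mod 223).
130^56 = 130^(32+16+8) ≡ 199 (mod 223).
Check: 199² = 39601 ≡ 130 (mod 223). The two roots are 24 and 199.

24, 199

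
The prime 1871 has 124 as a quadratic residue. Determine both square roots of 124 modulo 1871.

Since 1871 ≡ 3 (mod 4), a square root of 124 is 124^((1871+1)/4) = 124^468 mod 1871.
Repeated squaring: 124^2≡408, 124^4≡1816, 124^8≡1154, 124^16≡1435, 124^32≡1125, 124^64≡829, 124^128≡584, 124^256≡534 (mod 1871).
124^468 = 124^(256+128+64+16+4) ≡ 1020 (mod 1871).
Check: 1020² = 1040400 ≡ 124 (mod 1871). The two roots are 851 and 1020.

851, 1020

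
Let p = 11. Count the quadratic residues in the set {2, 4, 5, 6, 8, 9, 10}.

(2/11) = -1 → non-residue.
(4/11) = +1 → QR.
(5/11) = +1 → QR.
(6/11) = -1 → non-residue.
(8/11) = -1 → non-residue.
(9/11) = +1 → QR.
(10/11) = -1 → non-residue.
Total quadratic residues among the 7: 3.

3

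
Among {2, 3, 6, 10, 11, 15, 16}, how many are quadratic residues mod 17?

3

(2/17) = +1 → QR.
(3/17) = -1 → non-residue.
(6/17) = -1 → non-residue.
(10/17) = -1 → non-residue.
(11/17) = -1 → non-residue.
(15/17) = +1 → QR.
(16/17) = +1 → QR.
Total quadratic residues among the 7: 3.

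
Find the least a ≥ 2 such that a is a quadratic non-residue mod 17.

(2/17) = +1, so 2 is a residue.
(3/17) = −1, so 3 is the smallest positive non-residue mod 17.

3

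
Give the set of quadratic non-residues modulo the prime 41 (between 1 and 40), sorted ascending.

Square k = 1,…,20 (k and 41−k give the same square):
1²=1, 2²=4, 3²=9, 4²=16, 5²=25, 6²=36, 7²≡8, 8²≡23, 9²≡40, 10²≡18, 11²≡39, 12²≡21, 13²≡5, 14²≡32, 15²≡20, 16²≡10, 17²≡2, 18²≡37, 19²≡33, 20²≡31 (mod 41).
The residues are {1, 2, 4, 5, 8, 9, 10, 16, 18, 20, 21, 23, 25, 31, 32, 33, 36, 37, 39, 40}; the non-residues are the remaining 20 nonzero classes.

3, 6, 7, 11, 12, 13, 14, 15, 17, 19, 22, 24, 26, 27, 28, 29, 30, 34, 35, 38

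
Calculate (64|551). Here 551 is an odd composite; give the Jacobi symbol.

1

Pull out 2^6: since 551 ≡ 7 (mod 8), (2/551) = +1, so (2/551)^6 = +1.
Reached (1/551) = 1. Collecting the sign flips along the way, the symbol is +1.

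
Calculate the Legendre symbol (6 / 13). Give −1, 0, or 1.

Euler's criterion: (6/13) ≡ 6^6 (mod 13).
6^2 ≡ 10 (mod 13)
6^4 ≡ 9 (mod 13)
6^6 = 6^(4+2) ≡ 12 (mod 13).
Result is 12 ≡ −1, so (6/13) = −1.

-1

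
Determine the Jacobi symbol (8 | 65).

Pull out 2^3: since 65 ≡ 1 (mod 8), (2/65) = +1, so (2/65)^3 = +1.
Reached (1/65) = 1. Collecting the sign flips along the way, the symbol is +1.

1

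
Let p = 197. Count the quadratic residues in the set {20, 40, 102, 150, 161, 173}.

4

(20/197) = -1 → non-residue.
(40/197) = +1 → QR.
(102/197) = -1 → non-residue.
(150/197) = +1 → QR.
(161/197) = +1 → QR.
(173/197) = +1 → QR.
Total quadratic residues among the 6: 4.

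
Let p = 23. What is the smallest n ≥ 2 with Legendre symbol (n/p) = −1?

(2/23) = +1, so 2 is a residue.
(3/23) = +1, so 3 is a residue.
(4/23) = +1, so 4 is a residue.
(5/23) = −1, so 5 is the smallest positive non-residue mod 23.

5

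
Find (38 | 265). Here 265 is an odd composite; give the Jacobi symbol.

Pull out 2: since 265 ≡ 1 (mod 8), (2/265) = +1.
Reciprocity: 19 ≡ 3 and 265 ≡ 1 (mod 4), so (19/265) = +(265/19).
Reduce top mod 19: now compute (18/19).
Pull out 2: since 19 ≡ 3 (mod 8), (2/19) = -1.
Reciprocity: 9 ≡ 1 and 19 ≡ 3 (mod 4), so (9/19) = +(19/9).
Reduce top mod 9: now compute (1/9).
Reached (1/9) = 1. Collecting the sign flips along the way, the symbol is -1.

-1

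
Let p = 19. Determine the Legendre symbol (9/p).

Reciprocity: 9 ≡ 1 and 19 ≡ 3 (mod 4), so (9/19) = +(19/9).
Reduce top mod 9: now compute (1/9).
Reached (1/9) = 1. Collecting the sign flips along the way, the symbol is +1.

1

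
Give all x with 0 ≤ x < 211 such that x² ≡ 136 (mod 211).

Since 211 ≡ 3 (mod 4), a square root of 136 is 136^((211+1)/4) = 136^53 mod 211.
Repeated squaring: 136^2≡139, 136^4≡120, 136^8≡52, 136^16≡172, 136^32≡44 (mod 211).
136^53 = 136^(32+16+4+1) ≡ 66 (mod 211).
Check: 66² = 4356 ≡ 136 (mod 211). The two roots are 66 and 145.

66, 145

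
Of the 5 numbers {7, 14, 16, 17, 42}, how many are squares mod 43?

3

(7/43) = -1 → non-residue.
(14/43) = +1 → QR.
(16/43) = +1 → QR.
(17/43) = +1 → QR.
(42/43) = -1 → non-residue.
Total quadratic residues among the 5: 3.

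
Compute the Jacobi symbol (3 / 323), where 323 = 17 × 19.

1

Reciprocity: 3 ≡ 3 and 323 ≡ 3 (mod 4), so (3/323) = −(323/3).
Reduce top mod 3: now compute (2/3).
Pull out 2: since 3 ≡ 3 (mod 8), (2/3) = -1.
Reached (1/3) = 1. Collecting the sign flips along the way, the symbol is +1.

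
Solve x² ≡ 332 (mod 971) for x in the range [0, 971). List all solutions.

90, 881

Since 971 ≡ 3 (mod 4), a square root of 332 is 332^((971+1)/4) = 332^243 mod 971.
Repeated squaring: 332^2≡501, 332^4≡483, 332^8≡249, 332^16≡828, 332^32≡58, 332^64≡451, 332^128≡462 (mod 971).
332^243 = 332^(128+64+32+16+2+1) ≡ 881 (mod 971).
Check: 881² = 776161 ≡ 332 (mod 971). The two roots are 90 and 881.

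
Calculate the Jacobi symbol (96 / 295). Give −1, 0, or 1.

Pull out 2^5: since 295 ≡ 7 (mod 8), (2/295) = +1, so (2/295)^5 = +1.
Reciprocity: 3 ≡ 3 and 295 ≡ 3 (mod 4), so (3/295) = −(295/3).
Reduce top mod 3: now compute (1/3).
Reached (1/3) = 1. Collecting the sign flips along the way, the symbol is -1.

-1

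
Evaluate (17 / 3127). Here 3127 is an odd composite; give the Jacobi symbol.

1

Reciprocity: 17 ≡ 1 and 3127 ≡ 3 (mod 4), so (17/3127) = +(3127/17).
Reduce top mod 17: now compute (16/17).
Pull out 2^4: since 17 ≡ 1 (mod 8), (2/17) = +1, so (2/17)^4 = +1.
Reached (1/17) = 1. Collecting the sign flips along the way, the symbol is +1.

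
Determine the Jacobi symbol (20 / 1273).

-1

Pull out 2^2: since 1273 ≡ 1 (mod 8), (2/1273) = +1, so (2/1273)^2 = +1.
Reciprocity: 5 ≡ 1 and 1273 ≡ 1 (mod 4), so (5/1273) = +(1273/5).
Reduce top mod 5: now compute (3/5).
Reciprocity: 3 ≡ 3 and 5 ≡ 1 (mod 4), so (3/5) = +(5/3).
Reduce top mod 3: now compute (2/3).
Pull out 2: since 3 ≡ 3 (mod 8), (2/3) = -1.
Reached (1/3) = 1. Collecting the sign flips along the way, the symbol is -1.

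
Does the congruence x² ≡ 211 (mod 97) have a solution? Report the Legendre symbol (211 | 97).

Euler's criterion: (211/97) ≡ 17^48 (mod 97).
17^2 ≡ 95 (mod 97)
17^4 ≡ 4 (mod 97)
17^8 ≡ 16 (mod 97)
17^16 ≡ 62 (mod 97)
17^32 ≡ 61 (mod 97)
17^48 = 17^(32+16) ≡ 96 (mod 97).
Result is 96 ≡ −1, so (211/97) = −1.

-1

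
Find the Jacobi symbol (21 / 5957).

0

Reciprocity: 21 ≡ 1 and 5957 ≡ 1 (mod 4), so (21/5957) = +(5957/21).
Reduce top mod 21: now compute (14/21).
Pull out 2: since 21 ≡ 5 (mod 8), (2/21) = -1.
Reciprocity: 7 ≡ 3 and 21 ≡ 1 (mod 4), so (7/21) = +(21/7).
Reduce top mod 7: now compute (0/7).
Top reduces to 0: gcd > 1, so the symbol is 0.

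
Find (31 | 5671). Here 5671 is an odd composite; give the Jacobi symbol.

1

Reciprocity: 31 ≡ 3 and 5671 ≡ 3 (mod 4), so (31/5671) = −(5671/31).
Reduce top mod 31: now compute (29/31).
Reciprocity: 29 ≡ 1 and 31 ≡ 3 (mod 4), so (29/31) = +(31/29).
Reduce top mod 29: now compute (2/29).
Pull out 2: since 29 ≡ 5 (mod 8), (2/29) = -1.
Reached (1/29) = 1. Collecting the sign flips along the way, the symbol is +1.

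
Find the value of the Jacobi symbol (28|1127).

0

Pull out 2^2: since 1127 ≡ 7 (mod 8), (2/1127) = +1, so (2/1127)^2 = +1.
Reciprocity: 7 ≡ 3 and 1127 ≡ 3 (mod 4), so (7/1127) = −(1127/7).
Reduce top mod 7: now compute (0/7).
Top reduces to 0: gcd > 1, so the symbol is 0.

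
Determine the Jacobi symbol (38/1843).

0

Pull out 2: since 1843 ≡ 3 (mod 8), (2/1843) = -1.
Reciprocity: 19 ≡ 3 and 1843 ≡ 3 (mod 4), so (19/1843) = −(1843/19).
Reduce top mod 19: now compute (0/19).
Top reduces to 0: gcd > 1, so the symbol is 0.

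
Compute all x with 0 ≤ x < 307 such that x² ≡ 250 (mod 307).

76, 231

Since 307 ≡ 3 (mod 4), a square root of 250 is 250^((307+1)/4) = 250^77 mod 307.
Repeated squaring: 250^2≡179, 250^4≡113, 250^8≡182, 250^16≡275, 250^32≡103, 250^64≡171 (mod 307).
250^77 = 250^(64+8+4+1) ≡ 76 (mod 307).
Check: 76² = 5776 ≡ 250 (mod 307). The two roots are 76 and 231.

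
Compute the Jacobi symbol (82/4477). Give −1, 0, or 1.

Pull out 2: since 4477 ≡ 5 (mod 8), (2/4477) = -1.
Reciprocity: 41 ≡ 1 and 4477 ≡ 1 (mod 4), so (41/4477) = +(4477/41).
Reduce top mod 41: now compute (8/41).
Pull out 2^3: since 41 ≡ 1 (mod 8), (2/41) = +1, so (2/41)^3 = +1.
Reached (1/41) = 1. Collecting the sign flips along the way, the symbol is -1.

-1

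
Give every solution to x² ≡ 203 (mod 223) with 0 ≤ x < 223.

Since 223 ≡ 3 (mod 4), a square root of 203 is 203^((223+1)/4) = 203^56 mod 223.
Repeated squaring: 203^2≡177, 203^4≡109, 203^8≡62, 203^16≡53, 203^32≡133 (mod 223).
203^56 = 203^(32+16+8) ≡ 181 (mod 223).
Check: 181² = 32761 ≡ 203 (mod 223). The two roots are 42 and 181.

42, 181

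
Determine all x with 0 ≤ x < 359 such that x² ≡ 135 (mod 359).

146, 213

Since 359 ≡ 3 (mod 4), a square root of 135 is 135^((359+1)/4) = 135^90 mod 359.
Repeated squaring: 135^2≡275, 135^4≡235, 135^8≡298, 135^16≡131, 135^32≡288, 135^64≡15 (mod 359).
135^90 = 135^(64+16+8+2) ≡ 146 (mod 359).
Check: 146² = 21316 ≡ 135 (mod 359). The two roots are 146 and 213.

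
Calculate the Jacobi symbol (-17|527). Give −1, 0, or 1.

First reduce: -17 ≡ 510 (mod 527).
Pull out 2: since 527 ≡ 7 (mod 8), (2/527) = +1.
Reciprocity: 255 ≡ 3 and 527 ≡ 3 (mod 4), so (255/527) = −(527/255).
Reduce top mod 255: now compute (17/255).
Reciprocity: 17 ≡ 1 and 255 ≡ 3 (mod 4), so (17/255) = +(255/17).
Reduce top mod 17: now compute (0/17).
Top reduces to 0: gcd > 1, so the symbol is 0.

0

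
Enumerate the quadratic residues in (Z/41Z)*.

1, 2, 4, 5, 8, 9, 10, 16, 18, 20, 21, 23, 25, 31, 32, 33, 36, 37, 39, 40

Square k = 1,…,20 (k and 41−k give the same square):
1²=1, 2²=4, 3²=9, 4²=16, 5²=25, 6²=36, 7²≡8, 8²≡23, 9²≡40, 10²≡18, 11²≡39, 12²≡21, 13²≡5, 14²≡32, 15²≡20, 16²≡10, 17²≡2, 18²≡37, 19²≡33, 20²≡31 (mod 41).
So the quadratic residues mod 41 are {1, 2, 4, 5, 8, 9, 10, 16, 18, 20, 21, 23, 25, 31, 32, 33, 36, 37, 39, 40}.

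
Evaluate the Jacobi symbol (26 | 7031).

-1

Pull out 2: since 7031 ≡ 7 (mod 8), (2/7031) = +1.
Reciprocity: 13 ≡ 1 and 7031 ≡ 3 (mod 4), so (13/7031) = +(7031/13).
Reduce top mod 13: now compute (11/13).
Reciprocity: 11 ≡ 3 and 13 ≡ 1 (mod 4), so (11/13) = +(13/11).
Reduce top mod 11: now compute (2/11).
Pull out 2: since 11 ≡ 3 (mod 8), (2/11) = -1.
Reached (1/11) = 1. Collecting the sign flips along the way, the symbol is -1.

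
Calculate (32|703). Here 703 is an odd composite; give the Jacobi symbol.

Pull out 2^5: since 703 ≡ 7 (mod 8), (2/703) = +1, so (2/703)^5 = +1.
Reached (1/703) = 1. Collecting the sign flips along the way, the symbol is +1.

1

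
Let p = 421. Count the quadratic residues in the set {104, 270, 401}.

2

(104/421) = +1 → QR.
(270/421) = -1 → non-residue.
(401/421) = +1 → QR.
Total quadratic residues among the 3: 2.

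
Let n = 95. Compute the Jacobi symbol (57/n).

Reciprocity: 57 ≡ 1 and 95 ≡ 3 (mod 4), so (57/95) = +(95/57).
Reduce top mod 57: now compute (38/57).
Pull out 2: since 57 ≡ 1 (mod 8), (2/57) = +1.
Reciprocity: 19 ≡ 3 and 57 ≡ 1 (mod 4), so (19/57) = +(57/19).
Reduce top mod 19: now compute (0/19).
Top reduces to 0: gcd > 1, so the symbol is 0.

0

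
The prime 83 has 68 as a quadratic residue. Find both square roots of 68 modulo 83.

20, 63

Since 83 ≡ 3 (mod 4), a square root of 68 is 68^((83+1)/4) = 68^21 mod 83.
Repeated squaring: 68^2≡59, 68^4≡78, 68^8≡25, 68^16≡44 (mod 83).
68^21 = 68^(16+4+1) ≡ 63 (mod 83).
Check: 63² = 3969 ≡ 68 (mod 83). The two roots are 20 and 63.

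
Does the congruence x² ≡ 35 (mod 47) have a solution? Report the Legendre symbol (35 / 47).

-1

Euler's criterion: (35/47) ≡ 35^23 (mod 47).
35^2 ≡ 3 (mod 47)
35^4 ≡ 9 (mod 47)
35^8 ≡ 34 (mod 47)
35^16 ≡ 28 (mod 47)
35^23 = 35^(16+4+2+1) ≡ 46 (mod 47).
Result is 46 ≡ −1, so (35/47) = −1.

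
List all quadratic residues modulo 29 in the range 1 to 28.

Square k = 1,…,14 (k and 29−k give the same square):
1²=1, 2²=4, 3²=9, 4²=16, 5²=25, 6²≡7, 7²≡20, 8²≡6, 9²≡23, 10²≡13, 11²≡5, 12²≡28, 13²≡24, 14²≡22 (mod 29).
So the quadratic residues mod 29 are {1, 4, 5, 6, 7, 9, 13, 16, 20, 22, 23, 24, 25, 28}.

1, 4, 5, 6, 7, 9, 13, 16, 20, 22, 23, 24, 25, 28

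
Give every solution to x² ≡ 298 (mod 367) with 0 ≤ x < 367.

50, 317

Since 367 ≡ 3 (mod 4), a square root of 298 is 298^((367+1)/4) = 298^92 mod 367.
Repeated squaring: 298^2≡357, 298^4≡100, 298^8≡91, 298^16≡207, 298^32≡277, 298^64≡26 (mod 367).
298^92 = 298^(64+16+8+4) ≡ 50 (mod 367).
Check: 50² = 2500 ≡ 298 (mod 367). The two roots are 50 and 317.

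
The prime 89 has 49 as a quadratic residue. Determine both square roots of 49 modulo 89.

89 ≡ 1 (mod 4), so we find a root by search.
Trying successive values, 7² = 49 ≡ 49 (mod 89). The other root is 89 − 7 = 82.

7, 82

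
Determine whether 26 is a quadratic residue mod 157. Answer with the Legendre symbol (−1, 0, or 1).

Pull out 2: since 157 ≡ 5 (mod 8), (2/157) = -1.
Reciprocity: 13 ≡ 1 and 157 ≡ 1 (mod 4), so (13/157) = +(157/13).
Reduce top mod 13: now compute (1/13).
Reached (1/13) = 1. Collecting the sign flips along the way, the symbol is -1.

-1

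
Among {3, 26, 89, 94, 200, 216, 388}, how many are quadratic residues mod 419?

(3/419) = +1 → QR.
(26/419) = -1 → non-residue.
(89/419) = -1 → non-residue.
(94/419) = -1 → non-residue.
(200/419) = -1 → non-residue.
(216/419) = -1 → non-residue.
(388/419) = +1 → QR.
Total quadratic residues among the 7: 2.

2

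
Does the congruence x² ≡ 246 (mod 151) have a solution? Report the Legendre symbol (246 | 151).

1

Euler's criterion: (246/151) ≡ 95^75 (mod 151).
95^2 ≡ 116 (mod 151)
95^4 ≡ 17 (mod 151)
95^8 ≡ 138 (mod 151)
95^16 ≡ 18 (mod 151)
95^32 ≡ 22 (mod 151)
95^64 ≡ 31 (mod 151)
95^75 = 95^(64+8+2+1) ≡ 1 (mod 151).
Result is 1, so (246/151) = 1.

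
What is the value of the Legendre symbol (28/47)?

1

Euler's criterion: (28/47) ≡ 28^23 (mod 47).
28^2 ≡ 32 (mod 47)
28^4 ≡ 37 (mod 47)
28^8 ≡ 6 (mod 47)
28^16 ≡ 36 (mod 47)
28^23 = 28^(16+4+2+1) ≡ 1 (mod 47).
Result is 1, so (28/47) = 1.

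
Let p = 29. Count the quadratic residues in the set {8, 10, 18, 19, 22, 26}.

(8/29) = -1 → non-residue.
(10/29) = -1 → non-residue.
(18/29) = -1 → non-residue.
(19/29) = -1 → non-residue.
(22/29) = +1 → QR.
(26/29) = -1 → non-residue.
Total quadratic residues among the 6: 1.

1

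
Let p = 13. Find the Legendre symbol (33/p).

-1

Euler's criterion: (33/13) ≡ 7^6 (mod 13).
7^2 ≡ 10 (mod 13)
7^4 ≡ 9 (mod 13)
7^6 = 7^(4+2) ≡ 12 (mod 13).
Result is 12 ≡ −1, so (33/13) = −1.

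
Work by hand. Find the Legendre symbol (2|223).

1

Pull out 2: since 223 ≡ 7 (mod 8), (2/223) = +1.
Reached (1/223) = 1. Collecting the sign flips along the way, the symbol is +1.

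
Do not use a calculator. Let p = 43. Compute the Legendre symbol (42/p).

-1

Pull out 2: since 43 ≡ 3 (mod 8), (2/43) = -1.
Reciprocity: 21 ≡ 1 and 43 ≡ 3 (mod 4), so (21/43) = +(43/21).
Reduce top mod 21: now compute (1/21).
Reached (1/21) = 1. Collecting the sign flips along the way, the symbol is -1.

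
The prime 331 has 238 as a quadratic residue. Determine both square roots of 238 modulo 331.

30, 301

Since 331 ≡ 3 (mod 4), a square root of 238 is 238^((331+1)/4) = 238^83 mod 331.
Repeated squaring: 238^2≡43, 238^4≡194, 238^8≡233, 238^16≡5, 238^32≡25, 238^64≡294 (mod 331).
238^83 = 238^(64+16+2+1) ≡ 30 (mod 331).
Check: 30² = 900 ≡ 238 (mod 331). The two roots are 30 and 301.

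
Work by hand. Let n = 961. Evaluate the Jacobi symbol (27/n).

1

Reciprocity: 27 ≡ 3 and 961 ≡ 1 (mod 4), so (27/961) = +(961/27).
Reduce top mod 27: now compute (16/27).
Pull out 2^4: since 27 ≡ 3 (mod 8), (2/27) = -1, so (2/27)^4 = +1.
Reached (1/27) = 1. Collecting the sign flips along the way, the symbol is +1.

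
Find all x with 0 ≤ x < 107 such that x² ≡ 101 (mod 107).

Since 107 ≡ 3 (mod 4), a square root of 101 is 101^((107+1)/4) = 101^27 mod 107.
Repeated squaring: 101^2≡36, 101^4≡12, 101^8≡37, 101^16≡85 (mod 107).
101^27 = 101^(16+8+2+1) ≡ 23 (mod 107).
Check: 23² = 529 ≡ 101 (mod 107). The two roots are 23 and 84.

23, 84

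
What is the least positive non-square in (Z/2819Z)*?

2

(2/2819) = −1, so 2 is the smallest positive non-residue mod 2819.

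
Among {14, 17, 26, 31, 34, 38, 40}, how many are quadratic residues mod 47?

(14/47) = +1 → QR.
(17/47) = +1 → QR.
(26/47) = -1 → non-residue.
(31/47) = -1 → non-residue.
(34/47) = +1 → QR.
(38/47) = -1 → non-residue.
(40/47) = -1 → non-residue.
Total quadratic residues among the 7: 3.

3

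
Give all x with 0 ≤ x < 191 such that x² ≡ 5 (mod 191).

14, 177

Since 191 ≡ 3 (mod 4), a square root of 5 is 5^((191+1)/4) = 5^48 mod 191.
Repeated squaring: 5^2≡25, 5^4≡52, 5^8≡30, 5^16≡136, 5^32≡160 (mod 191).
5^48 = 5^(32+16) ≡ 177 (mod 191).
Check: 177² = 31329 ≡ 5 (mod 191). The two roots are 14 and 177.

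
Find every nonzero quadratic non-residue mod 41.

3, 6, 7, 11, 12, 13, 14, 15, 17, 19, 22, 24, 26, 27, 28, 29, 30, 34, 35, 38

Square k = 1,…,20 (k and 41−k give the same square):
1²=1, 2²=4, 3²=9, 4²=16, 5²=25, 6²=36, 7²≡8, 8²≡23, 9²≡40, 10²≡18, 11²≡39, 12²≡21, 13²≡5, 14²≡32, 15²≡20, 16²≡10, 17²≡2, 18²≡37, 19²≡33, 20²≡31 (mod 41).
The residues are {1, 2, 4, 5, 8, 9, 10, 16, 18, 20, 21, 23, 25, 31, 32, 33, 36, 37, 39, 40}; the non-residues are the remaining 20 nonzero classes.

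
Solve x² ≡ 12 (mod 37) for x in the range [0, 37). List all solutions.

7, 30

37 ≡ 1 (mod 4), so we find a root by search.
Trying successive values, 7² = 49 ≡ 12 (mod 37). The other root is 37 − 7 = 30.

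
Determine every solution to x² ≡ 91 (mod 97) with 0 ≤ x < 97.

24, 73

97 ≡ 1 (mod 4), so we find a root by search.
Trying successive values, 24² = 576 ≡ 91 (mod 97). The other root is 97 − 24 = 73.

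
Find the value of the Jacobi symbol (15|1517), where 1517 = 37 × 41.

Reciprocity: 15 ≡ 3 and 1517 ≡ 1 (mod 4), so (15/1517) = +(1517/15).
Reduce top mod 15: now compute (2/15).
Pull out 2: since 15 ≡ 7 (mod 8), (2/15) = +1.
Reached (1/15) = 1. Collecting the sign flips along the way, the symbol is +1.

1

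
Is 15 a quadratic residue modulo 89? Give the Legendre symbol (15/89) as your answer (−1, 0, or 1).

-1

Euler's criterion: (15/89) ≡ 15^44 (mod 89).
15^2 ≡ 47 (mod 89)
15^4 ≡ 73 (mod 89)
15^8 ≡ 78 (mod 89)
15^16 ≡ 32 (mod 89)
15^32 ≡ 45 (mod 89)
15^44 = 15^(32+8+4) ≡ 88 (mod 89).
Result is 88 ≡ −1, so (15/89) = −1.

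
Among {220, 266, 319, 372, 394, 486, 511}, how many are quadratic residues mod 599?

(220/599) = -1 → non-residue.
(266/599) = -1 → non-residue.
(319/599) = +1 → QR.
(372/599) = -1 → non-residue.
(394/599) = -1 → non-residue.
(486/599) = +1 → QR.
(511/599) = +1 → QR.
Total quadratic residues among the 7: 3.

3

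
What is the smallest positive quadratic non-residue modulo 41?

3

(2/41) = +1, so 2 is a residue.
(3/41) = −1, so 3 is the smallest positive non-residue mod 41.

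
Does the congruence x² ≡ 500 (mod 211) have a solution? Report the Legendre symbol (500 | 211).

Euler's criterion: (500/211) ≡ 78^105 (mod 211).
78^2 ≡ 176 (mod 211)
78^4 ≡ 170 (mod 211)
78^8 ≡ 204 (mod 211)
78^16 ≡ 49 (mod 211)
78^32 ≡ 80 (mod 211)
78^64 ≡ 70 (mod 211)
78^105 = 78^(64+32+8+1) ≡ 1 (mod 211).
Result is 1, so (500/211) = 1.

1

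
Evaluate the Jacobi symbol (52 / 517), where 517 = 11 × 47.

1

Pull out 2^2: since 517 ≡ 5 (mod 8), (2/517) = -1, so (2/517)^2 = +1.
Reciprocity: 13 ≡ 1 and 517 ≡ 1 (mod 4), so (13/517) = +(517/13).
Reduce top mod 13: now compute (10/13).
Pull out 2: since 13 ≡ 5 (mod 8), (2/13) = -1.
Reciprocity: 5 ≡ 1 and 13 ≡ 1 (mod 4), so (5/13) = +(13/5).
Reduce top mod 5: now compute (3/5).
Reciprocity: 3 ≡ 3 and 5 ≡ 1 (mod 4), so (3/5) = +(5/3).
Reduce top mod 3: now compute (2/3).
Pull out 2: since 3 ≡ 3 (mod 8), (2/3) = -1.
Reached (1/3) = 1. Collecting the sign flips along the way, the symbol is +1.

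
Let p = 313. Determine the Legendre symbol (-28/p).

-1

First reduce: -28 ≡ 285 (mod 313).
Reciprocity: 285 ≡ 1 and 313 ≡ 1 (mod 4), so (285/313) = +(313/285).
Reduce top mod 285: now compute (28/285).
Pull out 2^2: since 285 ≡ 5 (mod 8), (2/285) = -1, so (2/285)^2 = +1.
Reciprocity: 7 ≡ 3 and 285 ≡ 1 (mod 4), so (7/285) = +(285/7).
Reduce top mod 7: now compute (5/7).
Reciprocity: 5 ≡ 1 and 7 ≡ 3 (mod 4), so (5/7) = +(7/5).
Reduce top mod 5: now compute (2/5).
Pull out 2: since 5 ≡ 5 (mod 8), (2/5) = -1.
Reached (1/5) = 1. Collecting the sign flips along the way, the symbol is -1.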